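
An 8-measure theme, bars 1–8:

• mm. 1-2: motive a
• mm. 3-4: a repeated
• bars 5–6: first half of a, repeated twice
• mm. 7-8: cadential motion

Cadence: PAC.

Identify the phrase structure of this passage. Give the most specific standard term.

Basic idea (bars 1–2) + its repetition (mm. 3-4) form the presentation; fragmentation and cadence (mm. 5–8) form the continuation — the 8-bar whole is a sentence.

sentence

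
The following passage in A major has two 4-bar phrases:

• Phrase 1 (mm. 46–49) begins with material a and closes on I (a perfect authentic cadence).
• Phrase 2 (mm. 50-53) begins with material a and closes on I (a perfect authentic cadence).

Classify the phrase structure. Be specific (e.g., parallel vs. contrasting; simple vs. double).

Both phrases have the same opening (a) and the same cadence (perfect authentic cadence): the second is a restatement, not a consequent, so this is a repeated phrase rather than a period.

repeated phrase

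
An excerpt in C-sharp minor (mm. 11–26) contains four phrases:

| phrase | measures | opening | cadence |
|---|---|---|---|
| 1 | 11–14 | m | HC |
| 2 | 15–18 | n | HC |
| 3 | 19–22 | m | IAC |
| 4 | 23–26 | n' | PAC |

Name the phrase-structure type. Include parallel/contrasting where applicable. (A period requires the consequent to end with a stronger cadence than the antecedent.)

Four phrases in two halves: the first half (measures 11–18) ends with a half cadence, the second (mm. 19–26) with a perfect authentic cadence — a large antecedent–consequent pair, i.e. a double period.
Phrase 3 begins with the same material as phrase 1, making it parallel.

parallel double period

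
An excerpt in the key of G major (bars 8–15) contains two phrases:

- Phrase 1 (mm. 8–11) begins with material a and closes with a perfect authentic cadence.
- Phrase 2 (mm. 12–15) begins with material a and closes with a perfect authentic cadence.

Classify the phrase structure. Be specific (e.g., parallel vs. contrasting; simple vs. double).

repeated phrase

Both phrases have the same opening (a) and the same cadence (perfect authentic cadence): the second is a restatement, not a consequent, so this is a repeated phrase rather than a period.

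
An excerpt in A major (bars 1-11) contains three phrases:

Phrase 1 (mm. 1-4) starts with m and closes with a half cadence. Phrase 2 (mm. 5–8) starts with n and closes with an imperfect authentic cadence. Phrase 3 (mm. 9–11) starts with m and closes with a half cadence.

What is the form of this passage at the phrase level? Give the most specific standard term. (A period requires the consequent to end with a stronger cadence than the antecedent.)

The final phrase closes with a half cadence, which is not stronger than the preceding imperfect authentic cadence; the 3 phrases lack an overall antecedent–consequent design and so form a phrase group.

phrase group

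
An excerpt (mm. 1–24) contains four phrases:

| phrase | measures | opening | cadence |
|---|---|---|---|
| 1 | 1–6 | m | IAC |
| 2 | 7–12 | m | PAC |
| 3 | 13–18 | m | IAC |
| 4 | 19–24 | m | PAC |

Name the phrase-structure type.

The cadence pattern IAC–PAC–IAC–PAC is weak–strong twice, and phrases 3–4 restate phrases 1–2: a period heard twice, not a double period (which would end weakly at phrase 2).

repeated period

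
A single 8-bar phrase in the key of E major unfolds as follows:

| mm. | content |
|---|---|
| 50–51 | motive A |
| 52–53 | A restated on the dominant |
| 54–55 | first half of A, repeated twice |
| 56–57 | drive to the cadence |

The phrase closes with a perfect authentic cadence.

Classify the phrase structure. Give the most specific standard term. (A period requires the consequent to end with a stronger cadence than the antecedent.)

Basic idea (mm. 50–51) + its repetition (bars 52-53) form the presentation; fragmentation and cadence (bars 54-57) form the continuation — the 8-bar whole is a sentence.

sentence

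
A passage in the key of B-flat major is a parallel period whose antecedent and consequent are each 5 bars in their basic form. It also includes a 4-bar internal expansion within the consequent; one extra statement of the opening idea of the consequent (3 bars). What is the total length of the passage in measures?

Basic parallel period: 5 + 5 = 10 bars.
10 (basic form) + 4 (internal expansion) + 3 (extra statement) = 17.

17 measures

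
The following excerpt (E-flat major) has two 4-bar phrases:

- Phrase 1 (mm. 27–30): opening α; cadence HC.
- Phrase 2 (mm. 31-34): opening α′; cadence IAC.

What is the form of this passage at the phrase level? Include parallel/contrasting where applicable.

parallel period

Phrase 1 ends with a half cadence (weaker) and phrase 2 with an imperfect authentic cadence (stronger): antecedent + consequent = a period.
The two phrases open with the same material (α / α′), so the period is parallel.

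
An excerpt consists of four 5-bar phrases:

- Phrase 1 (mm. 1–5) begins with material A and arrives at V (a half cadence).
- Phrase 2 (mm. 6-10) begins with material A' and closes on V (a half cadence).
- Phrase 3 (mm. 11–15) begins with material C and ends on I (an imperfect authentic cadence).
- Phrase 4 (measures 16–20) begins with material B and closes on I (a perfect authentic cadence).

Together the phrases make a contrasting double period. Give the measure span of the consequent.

In a double period the first pair of phrases (ending half cadence) is the large antecedent and the second pair (ending perfect authentic cadence) is the large consequent; the consequent is measures 11–20.

measures 11–20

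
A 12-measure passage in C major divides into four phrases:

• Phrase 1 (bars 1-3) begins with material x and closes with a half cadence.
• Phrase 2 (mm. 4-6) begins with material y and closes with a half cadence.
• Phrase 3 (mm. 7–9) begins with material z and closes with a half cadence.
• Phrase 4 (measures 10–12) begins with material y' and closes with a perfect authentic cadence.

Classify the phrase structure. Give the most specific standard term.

contrasting double period

Four phrases in two halves: the first half (bars 1-6) ends with a half cadence, the second (measures 7–12) with a perfect authentic cadence — a large antecedent–consequent pair, i.e. a double period.
Phrase 3 begins with different material from phrase 1, making it contrasting.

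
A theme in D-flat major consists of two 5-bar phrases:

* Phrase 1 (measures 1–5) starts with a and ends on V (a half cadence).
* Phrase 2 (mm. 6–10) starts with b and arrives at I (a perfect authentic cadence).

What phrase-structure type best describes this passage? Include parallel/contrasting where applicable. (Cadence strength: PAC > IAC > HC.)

Phrase 1 ends with a half cadence (weaker) and phrase 2 with a perfect authentic cadence (stronger): antecedent + consequent = a period.
The two phrases open with different material (a / b), so the period is contrasting.

contrasting period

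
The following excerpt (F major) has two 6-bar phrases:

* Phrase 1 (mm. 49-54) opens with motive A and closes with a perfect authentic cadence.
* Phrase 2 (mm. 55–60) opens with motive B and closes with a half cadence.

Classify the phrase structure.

The second phrase closes with a half cadence, which is not stronger than the first phrase's perfect authentic cadence; without a weak→strong cadential pair there is no antecedent–consequent relationship, so this is a phrase group rather than a period.

phrase group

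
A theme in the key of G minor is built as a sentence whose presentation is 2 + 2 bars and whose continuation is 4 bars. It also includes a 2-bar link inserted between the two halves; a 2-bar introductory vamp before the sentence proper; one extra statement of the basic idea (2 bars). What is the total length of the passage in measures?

Basic sentence: 2 + 2 + 4 = 8 bars.
8 (basic form) + 2 (link) + 2 (introduction) + 2 (extra statement) = 14.

14 measures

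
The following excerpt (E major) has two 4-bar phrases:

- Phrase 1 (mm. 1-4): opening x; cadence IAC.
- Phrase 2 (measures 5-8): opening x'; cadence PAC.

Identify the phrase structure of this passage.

parallel period

Phrase 1 ends with an imperfect authentic cadence (weaker) and phrase 2 with a perfect authentic cadence (stronger): antecedent + consequent = a period.
The two phrases open with the same material (x / x'), so the period is parallel.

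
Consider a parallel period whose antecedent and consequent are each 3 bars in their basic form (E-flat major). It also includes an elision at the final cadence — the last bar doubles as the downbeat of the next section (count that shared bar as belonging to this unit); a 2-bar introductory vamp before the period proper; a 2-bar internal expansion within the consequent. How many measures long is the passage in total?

10 measures

Basic parallel period: 3 + 3 = 6 bars.
6 (basic form) + 2 (introduction) + 2 (internal expansion) = 10.
The elision shares a bar with the next section but does not change this unit's count.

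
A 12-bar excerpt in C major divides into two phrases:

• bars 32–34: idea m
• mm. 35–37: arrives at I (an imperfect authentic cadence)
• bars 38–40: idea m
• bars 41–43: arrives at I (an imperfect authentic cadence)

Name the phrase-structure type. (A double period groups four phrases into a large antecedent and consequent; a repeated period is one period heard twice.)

repeated phrase

Both phrases have the same opening (m) and the same cadence (imperfect authentic cadence): the second is a restatement, not a consequent, so this is a repeated phrase rather than a period.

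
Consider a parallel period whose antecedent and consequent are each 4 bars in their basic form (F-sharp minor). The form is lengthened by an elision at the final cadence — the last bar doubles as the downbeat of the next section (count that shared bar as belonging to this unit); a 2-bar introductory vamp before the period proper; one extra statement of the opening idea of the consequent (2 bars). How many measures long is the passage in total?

Basic parallel period: 4 + 4 = 8 bars.
8 (basic form) + 2 (introduction) + 2 (extra statement) = 12.
The elision shares a bar with the next section but does not change this unit's count.

12 measures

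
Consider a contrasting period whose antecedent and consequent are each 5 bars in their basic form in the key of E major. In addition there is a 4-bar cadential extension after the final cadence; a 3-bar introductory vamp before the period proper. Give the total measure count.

17 measures

Basic contrasting period: 5 + 5 = 10 bars.
10 (basic form) + 4 (cadential extension) + 3 (introduction) = 17.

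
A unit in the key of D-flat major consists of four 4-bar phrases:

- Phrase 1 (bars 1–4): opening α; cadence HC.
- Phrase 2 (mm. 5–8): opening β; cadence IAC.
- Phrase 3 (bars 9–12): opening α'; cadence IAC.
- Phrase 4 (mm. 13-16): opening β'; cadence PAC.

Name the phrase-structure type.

Four phrases in two halves: the first half (bars 1–8) ends with an imperfect authentic cadence, the second (mm. 9–16) with a perfect authentic cadence — a large antecedent–consequent pair, i.e. a double period.
Phrase 3 begins with the same material as phrase 1, making it parallel.

parallel double period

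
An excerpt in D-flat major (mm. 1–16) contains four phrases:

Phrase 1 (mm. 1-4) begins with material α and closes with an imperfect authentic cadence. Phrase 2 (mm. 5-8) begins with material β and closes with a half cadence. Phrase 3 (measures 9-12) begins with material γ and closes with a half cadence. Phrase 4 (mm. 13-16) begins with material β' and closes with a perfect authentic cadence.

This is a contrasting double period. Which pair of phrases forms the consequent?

phrases 3 and 4

In a double period the first pair of phrases (ending half cadence) is the large antecedent and the second pair (ending perfect authentic cadence) is the large consequent; the consequent is phrases 3 and 4.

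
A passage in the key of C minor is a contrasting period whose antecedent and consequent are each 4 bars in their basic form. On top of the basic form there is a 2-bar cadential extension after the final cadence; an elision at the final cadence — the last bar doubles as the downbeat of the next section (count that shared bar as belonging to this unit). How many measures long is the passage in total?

10 measures

Basic contrasting period: 4 + 4 = 8 bars.
8 (basic form) + 2 (cadential extension) = 10.
The elision shares a bar with the next section but does not change this unit's count.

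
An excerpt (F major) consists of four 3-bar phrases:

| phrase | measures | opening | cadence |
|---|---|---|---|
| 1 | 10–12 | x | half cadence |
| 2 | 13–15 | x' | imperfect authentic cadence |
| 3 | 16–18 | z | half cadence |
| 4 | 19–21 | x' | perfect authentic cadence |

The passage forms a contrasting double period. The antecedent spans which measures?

measures 10–15

In a double period the four phrases pair into a large antecedent (phrases 1–2, ending imperfect authentic cadence) and a large consequent (phrases 3–4, ending perfect authentic cadence). The antecedent spans mm. 10-15.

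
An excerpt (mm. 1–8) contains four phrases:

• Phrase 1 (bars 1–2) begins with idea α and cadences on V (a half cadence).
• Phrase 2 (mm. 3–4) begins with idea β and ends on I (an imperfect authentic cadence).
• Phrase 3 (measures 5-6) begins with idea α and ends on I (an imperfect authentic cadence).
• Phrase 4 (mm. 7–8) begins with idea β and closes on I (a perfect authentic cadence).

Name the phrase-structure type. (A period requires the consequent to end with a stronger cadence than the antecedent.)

parallel double period

Four phrases in two halves: the first half (mm. 1-4) ends with an imperfect authentic cadence, the second (mm. 5–8) with a perfect authentic cadence — a large antecedent–consequent pair, i.e. a double period.
Phrase 3 begins with the same material as phrase 1, making it parallel.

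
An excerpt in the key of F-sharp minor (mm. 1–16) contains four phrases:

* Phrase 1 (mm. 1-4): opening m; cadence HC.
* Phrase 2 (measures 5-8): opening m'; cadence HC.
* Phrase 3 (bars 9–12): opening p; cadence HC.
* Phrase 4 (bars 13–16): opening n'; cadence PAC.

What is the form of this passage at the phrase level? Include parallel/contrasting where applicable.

contrasting double period

Four phrases in two halves: the first half (mm. 1–8) ends with a half cadence, the second (mm. 9–16) with a perfect authentic cadence — a large antecedent–consequent pair, i.e. a double period.
Phrase 3 begins with different material from phrase 1, making it contrasting.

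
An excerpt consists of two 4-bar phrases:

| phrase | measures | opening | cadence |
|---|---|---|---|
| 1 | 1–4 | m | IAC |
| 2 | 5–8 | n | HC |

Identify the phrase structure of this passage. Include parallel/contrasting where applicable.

The second phrase closes with a half cadence, which is not stronger than the first phrase's imperfect authentic cadence; without a weak→strong cadential pair there is no antecedent–consequent relationship, so this is a phrase group rather than a period.

phrase group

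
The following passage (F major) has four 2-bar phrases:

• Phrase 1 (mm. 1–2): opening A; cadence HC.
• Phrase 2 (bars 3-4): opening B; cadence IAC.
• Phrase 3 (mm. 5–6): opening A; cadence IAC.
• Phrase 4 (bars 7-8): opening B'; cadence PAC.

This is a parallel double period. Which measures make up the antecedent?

In a double period the first pair of phrases (ending imperfect authentic cadence) is the large antecedent and the second pair (ending perfect authentic cadence) is the large consequent; the antecedent is measures 1–4.

measures 1–4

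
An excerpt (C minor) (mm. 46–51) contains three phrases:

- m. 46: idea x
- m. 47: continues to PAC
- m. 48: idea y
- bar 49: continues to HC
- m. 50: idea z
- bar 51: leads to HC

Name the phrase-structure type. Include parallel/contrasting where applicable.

phrase group

The final phrase closes with a half cadence, which is not stronger than the preceding half cadence; the 3 phrases lack an overall antecedent–consequent design and so form a phrase group.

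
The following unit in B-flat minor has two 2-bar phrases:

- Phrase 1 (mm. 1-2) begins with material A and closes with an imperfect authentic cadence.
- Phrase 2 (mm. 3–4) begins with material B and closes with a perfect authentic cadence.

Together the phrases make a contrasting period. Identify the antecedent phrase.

phrase 1

The phrase ending with the weaker cadence (imperfect authentic cadence) is the antecedent; the one ending more conclusively (perfect authentic cadence) is the consequent. The antecedent is phrase 1.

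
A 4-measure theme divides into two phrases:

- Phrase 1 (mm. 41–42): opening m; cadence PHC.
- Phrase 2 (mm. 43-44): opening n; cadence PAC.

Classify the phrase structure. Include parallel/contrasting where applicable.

Phrase 1 ends with a Phrygian half cadence (weaker) and phrase 2 with a perfect authentic cadence (stronger): antecedent + consequent = a period.
The two phrases open with different material (m / n), so the period is contrasting.

contrasting period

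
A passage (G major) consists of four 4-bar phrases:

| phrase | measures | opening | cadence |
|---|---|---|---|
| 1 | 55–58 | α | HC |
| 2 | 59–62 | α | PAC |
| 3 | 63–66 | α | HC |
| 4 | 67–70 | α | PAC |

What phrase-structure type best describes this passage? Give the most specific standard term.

repeated period

The cadence pattern HC–PAC–HC–PAC is weak–strong twice, and phrases 3–4 restate phrases 1–2: a period heard twice, not a double period (which would end weakly at phrase 2).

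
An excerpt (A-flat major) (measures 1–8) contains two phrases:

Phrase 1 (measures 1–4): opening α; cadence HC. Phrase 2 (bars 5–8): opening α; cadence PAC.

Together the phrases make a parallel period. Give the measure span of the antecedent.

measures 1–4

The phrase ending with the weaker cadence (half cadence) is the antecedent; the one ending more conclusively (perfect authentic cadence) is the consequent. The antecedent is measures 1–4.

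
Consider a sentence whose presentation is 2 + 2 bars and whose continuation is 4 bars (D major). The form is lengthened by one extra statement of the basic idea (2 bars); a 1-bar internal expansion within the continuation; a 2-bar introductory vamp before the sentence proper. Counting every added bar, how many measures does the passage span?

Basic sentence: 2 + 2 + 4 = 8 bars.
8 (basic form) + 2 (extra statement) + 1 (internal expansion) + 2 (introduction) = 13.

13 measures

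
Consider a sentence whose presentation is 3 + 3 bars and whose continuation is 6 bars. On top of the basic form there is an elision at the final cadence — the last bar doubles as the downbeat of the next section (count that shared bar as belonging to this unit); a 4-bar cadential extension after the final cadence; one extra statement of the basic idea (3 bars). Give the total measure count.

19 measures

Basic sentence: 3 + 3 + 6 = 12 bars.
12 (basic form) + 4 (cadential extension) + 3 (extra statement) = 19.
The elision shares a bar with the next section but does not change this unit's count.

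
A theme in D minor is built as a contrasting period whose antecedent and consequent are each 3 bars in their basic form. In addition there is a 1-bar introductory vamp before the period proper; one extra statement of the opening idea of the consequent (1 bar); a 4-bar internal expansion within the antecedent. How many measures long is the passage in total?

12 measures

Basic contrasting period: 3 + 3 = 6 bars.
6 (basic form) + 1 (introduction) + 1 (extra statement) + 4 (internal expansion) = 12.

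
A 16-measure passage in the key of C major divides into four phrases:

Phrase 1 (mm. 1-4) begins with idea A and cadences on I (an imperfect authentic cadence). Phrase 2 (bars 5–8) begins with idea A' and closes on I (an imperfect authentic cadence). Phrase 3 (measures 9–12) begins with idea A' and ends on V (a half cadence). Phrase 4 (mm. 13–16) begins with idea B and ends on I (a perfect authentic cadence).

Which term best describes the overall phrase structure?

parallel double period

Four phrases in two halves: the first half (mm. 1–8) ends with an imperfect authentic cadence, the second (bars 9–16) with a perfect authentic cadence — a large antecedent–consequent pair, i.e. a double period.
Phrase 3 begins with the same material as phrase 1, making it parallel.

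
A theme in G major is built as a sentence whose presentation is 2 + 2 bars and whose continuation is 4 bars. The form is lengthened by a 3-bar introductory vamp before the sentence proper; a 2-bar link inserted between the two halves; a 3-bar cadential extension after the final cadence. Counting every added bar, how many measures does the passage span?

16 measures

Basic sentence: 2 + 2 + 4 = 8 bars.
8 (basic form) + 3 (introduction) + 2 (link) + 3 (cadential extension) = 16.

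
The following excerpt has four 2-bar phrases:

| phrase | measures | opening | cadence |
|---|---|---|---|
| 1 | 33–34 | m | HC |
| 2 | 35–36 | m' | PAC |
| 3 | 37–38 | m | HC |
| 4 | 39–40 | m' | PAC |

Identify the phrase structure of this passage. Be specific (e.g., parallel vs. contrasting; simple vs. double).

The cadence pattern HC–PAC–HC–PAC is weak–strong twice, and phrases 3–4 restate phrases 1–2: a period heard twice, not a double period (which would end weakly at phrase 2).

repeated period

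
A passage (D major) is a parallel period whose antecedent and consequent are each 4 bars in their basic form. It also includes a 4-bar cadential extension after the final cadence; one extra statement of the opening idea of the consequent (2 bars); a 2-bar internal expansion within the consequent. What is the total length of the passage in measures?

16 measures

Basic parallel period: 4 + 4 = 8 bars.
8 (basic form) + 4 (cadential extension) + 2 (extra statement) + 2 (internal expansion) = 16.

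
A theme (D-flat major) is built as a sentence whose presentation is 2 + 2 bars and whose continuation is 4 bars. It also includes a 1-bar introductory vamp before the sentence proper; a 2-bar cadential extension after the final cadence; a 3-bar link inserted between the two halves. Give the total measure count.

Basic sentence: 2 + 2 + 4 = 8 bars.
8 (basic form) + 1 (introduction) + 2 (cadential extension) + 3 (link) = 14.

14 measures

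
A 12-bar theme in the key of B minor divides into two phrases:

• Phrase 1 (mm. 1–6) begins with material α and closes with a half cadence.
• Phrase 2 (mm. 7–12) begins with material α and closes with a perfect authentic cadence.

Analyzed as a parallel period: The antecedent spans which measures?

measures 1–6

The antecedent is the phrase ending with the weaker cadence (half cadence, phrase 1) and the consequent the one ending more conclusively (perfect authentic cadence, phrase 2); the antecedent is mm. 1–6.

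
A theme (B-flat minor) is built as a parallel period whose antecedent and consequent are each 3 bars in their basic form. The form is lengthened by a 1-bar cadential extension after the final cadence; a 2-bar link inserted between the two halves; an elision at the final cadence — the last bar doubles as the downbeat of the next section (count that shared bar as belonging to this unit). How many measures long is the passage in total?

Basic parallel period: 3 + 3 = 6 bars.
6 (basic form) + 1 (cadential extension) + 2 (link) = 9.
The elision shares a bar with the next section but does not change this unit's count.

9 measures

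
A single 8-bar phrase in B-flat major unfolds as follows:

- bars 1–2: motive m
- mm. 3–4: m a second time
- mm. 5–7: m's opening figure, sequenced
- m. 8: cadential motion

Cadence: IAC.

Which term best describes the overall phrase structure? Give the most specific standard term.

sentence

Basic idea (mm. 1–2) + its repetition (bars 3-4) form the presentation; fragmentation and cadence (mm. 5-8) form the continuation — the 8-bar whole is a sentence.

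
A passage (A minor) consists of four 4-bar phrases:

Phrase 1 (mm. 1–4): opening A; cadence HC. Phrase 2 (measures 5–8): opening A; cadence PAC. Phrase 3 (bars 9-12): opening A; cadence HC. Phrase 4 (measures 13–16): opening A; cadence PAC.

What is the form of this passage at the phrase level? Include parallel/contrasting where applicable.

repeated period

The cadence pattern HC–PAC–HC–PAC is weak–strong twice, and phrases 3–4 restate phrases 1–2: a period heard twice, not a double period (which would end weakly at phrase 2).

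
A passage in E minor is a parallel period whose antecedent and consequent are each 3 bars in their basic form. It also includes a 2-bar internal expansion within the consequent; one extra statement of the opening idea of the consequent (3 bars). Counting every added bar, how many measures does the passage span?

Basic parallel period: 3 + 3 = 6 bars.
6 (basic form) + 2 (internal expansion) + 3 (extra statement) = 11.

11 measures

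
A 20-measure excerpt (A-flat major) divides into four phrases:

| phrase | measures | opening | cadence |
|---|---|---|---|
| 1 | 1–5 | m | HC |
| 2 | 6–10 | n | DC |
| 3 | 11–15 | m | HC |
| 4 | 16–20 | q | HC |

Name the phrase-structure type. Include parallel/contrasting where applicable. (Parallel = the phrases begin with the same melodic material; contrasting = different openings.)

Phrase 4 ends with a half cadence, no stronger than phrase 2's deceptive cadence, so the four phrases do not form a double period; nor do phrases 3–4 duplicate 1–2, so it is not a repeated period. With no phrase reaching a conclusive cadence, the passage is a phrase group.

phrase group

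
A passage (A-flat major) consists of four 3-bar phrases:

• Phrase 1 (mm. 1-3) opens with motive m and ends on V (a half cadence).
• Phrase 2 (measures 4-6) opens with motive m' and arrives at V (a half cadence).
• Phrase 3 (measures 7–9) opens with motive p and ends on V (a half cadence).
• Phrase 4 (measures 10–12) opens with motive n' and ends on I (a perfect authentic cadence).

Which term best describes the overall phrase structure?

contrasting double period

Four phrases in two halves: the first half (mm. 1–6) ends with a half cadence, the second (bars 7-12) with a perfect authentic cadence — a large antecedent–consequent pair, i.e. a double period.
Phrase 3 begins with different material from phrase 1, making it contrasting.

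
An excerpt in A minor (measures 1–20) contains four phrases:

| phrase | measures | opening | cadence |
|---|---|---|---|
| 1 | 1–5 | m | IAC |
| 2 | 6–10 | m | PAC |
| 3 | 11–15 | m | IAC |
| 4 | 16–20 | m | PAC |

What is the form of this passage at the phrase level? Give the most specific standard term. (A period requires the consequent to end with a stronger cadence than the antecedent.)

repeated period

The cadence pattern IAC–PAC–IAC–PAC is weak–strong twice, and phrases 3–4 restate phrases 1–2: a period heard twice, not a double period (which would end weakly at phrase 2).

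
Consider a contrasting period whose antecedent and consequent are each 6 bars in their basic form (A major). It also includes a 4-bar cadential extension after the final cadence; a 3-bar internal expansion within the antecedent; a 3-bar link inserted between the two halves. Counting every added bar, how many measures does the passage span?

22 measures

Basic contrasting period: 6 + 6 = 12 bars.
12 (basic form) + 4 (cadential extension) + 3 (internal expansion) + 3 (link) = 22.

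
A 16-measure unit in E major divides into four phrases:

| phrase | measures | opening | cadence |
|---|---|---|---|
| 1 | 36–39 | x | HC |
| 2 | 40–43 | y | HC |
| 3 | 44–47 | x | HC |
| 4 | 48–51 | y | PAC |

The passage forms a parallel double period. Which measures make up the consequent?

measures 44–51

In a double period the four phrases pair into a large antecedent (phrases 1–2, ending half cadence) and a large consequent (phrases 3–4, ending perfect authentic cadence). The consequent spans measures 44–51.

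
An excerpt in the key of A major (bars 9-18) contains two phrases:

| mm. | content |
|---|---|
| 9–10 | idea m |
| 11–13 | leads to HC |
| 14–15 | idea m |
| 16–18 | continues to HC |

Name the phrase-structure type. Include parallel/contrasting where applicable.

Both phrases have the same opening (m) and the same cadence (half cadence): the second is a restatement, not a consequent, so this is a repeated phrase rather than a period.

repeated phrase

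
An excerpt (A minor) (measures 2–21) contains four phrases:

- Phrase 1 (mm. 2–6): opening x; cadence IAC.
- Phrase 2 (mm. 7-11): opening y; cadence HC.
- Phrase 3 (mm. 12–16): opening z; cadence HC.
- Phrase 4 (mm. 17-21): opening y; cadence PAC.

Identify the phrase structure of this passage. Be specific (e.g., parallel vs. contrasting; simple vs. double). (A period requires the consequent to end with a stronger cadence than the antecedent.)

Four phrases in two halves: the first half (bars 2–11) ends with a half cadence, the second (mm. 12-21) with a perfect authentic cadence — a large antecedent–consequent pair, i.e. a double period.
Phrase 3 begins with different material from phrase 1, making it contrasting.

contrasting double period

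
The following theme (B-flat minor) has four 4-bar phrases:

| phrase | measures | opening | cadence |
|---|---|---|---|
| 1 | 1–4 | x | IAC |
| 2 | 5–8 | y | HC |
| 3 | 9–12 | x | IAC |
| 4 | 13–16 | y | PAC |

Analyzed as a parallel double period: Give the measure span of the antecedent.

In a double period the four phrases pair into a large antecedent (phrases 1–2, ending half cadence) and a large consequent (phrases 3–4, ending perfect authentic cadence). The antecedent spans bars 1-8.

measures 1–8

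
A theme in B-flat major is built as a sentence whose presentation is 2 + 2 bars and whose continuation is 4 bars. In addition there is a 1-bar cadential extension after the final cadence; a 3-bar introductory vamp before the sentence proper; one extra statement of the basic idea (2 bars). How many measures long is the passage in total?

Basic sentence: 2 + 2 + 4 = 8 bars.
8 (basic form) + 1 (cadential extension) + 3 (introduction) + 2 (extra statement) = 14.

14 measures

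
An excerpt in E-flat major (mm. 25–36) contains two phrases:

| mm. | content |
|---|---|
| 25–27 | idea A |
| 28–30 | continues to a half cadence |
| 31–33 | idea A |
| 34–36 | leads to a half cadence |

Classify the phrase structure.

repeated phrase

Both phrases have the same opening (A) and the same cadence (half cadence): the second is a restatement, not a consequent, so this is a repeated phrase rather than a period.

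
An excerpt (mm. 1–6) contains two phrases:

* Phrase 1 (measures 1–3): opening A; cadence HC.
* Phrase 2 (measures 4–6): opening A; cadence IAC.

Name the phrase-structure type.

parallel period

Phrase 1 ends with a half cadence (weaker) and phrase 2 with an imperfect authentic cadence (stronger): antecedent + consequent = a period.
The two phrases open with the same material (A / A), so the period is parallel.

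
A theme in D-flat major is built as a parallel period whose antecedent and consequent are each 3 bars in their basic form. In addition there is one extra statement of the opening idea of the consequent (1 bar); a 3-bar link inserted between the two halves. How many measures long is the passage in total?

Basic parallel period: 3 + 3 = 6 bars.
6 (basic form) + 1 (extra statement) + 3 (link) = 10.

10 measures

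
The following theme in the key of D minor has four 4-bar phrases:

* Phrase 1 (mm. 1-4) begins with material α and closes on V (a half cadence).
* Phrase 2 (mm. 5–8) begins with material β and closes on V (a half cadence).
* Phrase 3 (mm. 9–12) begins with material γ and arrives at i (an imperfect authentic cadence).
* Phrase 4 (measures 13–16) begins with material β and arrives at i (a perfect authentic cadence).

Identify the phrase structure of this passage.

Four phrases in two halves: the first half (measures 1–8) ends with a half cadence, the second (mm. 9-16) with a perfect authentic cadence — a large antecedent–consequent pair, i.e. a double period.
Phrase 3 begins with different material from phrase 1, making it contrasting.

contrasting double period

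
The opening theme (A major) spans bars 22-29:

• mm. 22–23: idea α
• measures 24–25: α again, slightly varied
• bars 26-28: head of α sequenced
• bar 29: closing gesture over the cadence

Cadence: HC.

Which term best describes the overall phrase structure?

Basic idea (mm. 22–23) + its repetition (mm. 24–25) form the presentation; fragmentation and cadence (measures 26–29) form the continuation — the 8-bar whole is a sentence.

sentence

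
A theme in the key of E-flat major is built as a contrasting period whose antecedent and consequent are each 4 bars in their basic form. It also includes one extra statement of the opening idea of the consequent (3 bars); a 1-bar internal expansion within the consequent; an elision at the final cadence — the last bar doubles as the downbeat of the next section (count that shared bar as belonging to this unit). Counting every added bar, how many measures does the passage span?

Basic contrasting period: 4 + 4 = 8 bars.
8 (basic form) + 3 (extra statement) + 1 (internal expansion) = 12.
The elision shares a bar with the next section but does not change this unit's count.

12 measures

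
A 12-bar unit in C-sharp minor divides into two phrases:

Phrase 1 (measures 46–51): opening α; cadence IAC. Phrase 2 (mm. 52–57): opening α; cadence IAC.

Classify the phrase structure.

repeated phrase

Both phrases have the same opening (α) and the same cadence (imperfect authentic cadence): the second is a restatement, not a consequent, so this is a repeated phrase rather than a period.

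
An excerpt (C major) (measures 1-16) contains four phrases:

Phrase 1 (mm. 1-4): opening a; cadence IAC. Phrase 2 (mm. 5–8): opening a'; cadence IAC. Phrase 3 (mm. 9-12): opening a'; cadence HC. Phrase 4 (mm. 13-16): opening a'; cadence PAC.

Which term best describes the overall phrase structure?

parallel double period

Four phrases in two halves: the first half (mm. 1-8) ends with an imperfect authentic cadence, the second (mm. 9–16) with a perfect authentic cadence — a large antecedent–consequent pair, i.e. a double period.
Phrase 3 begins with the same material as phrase 1, making it parallel.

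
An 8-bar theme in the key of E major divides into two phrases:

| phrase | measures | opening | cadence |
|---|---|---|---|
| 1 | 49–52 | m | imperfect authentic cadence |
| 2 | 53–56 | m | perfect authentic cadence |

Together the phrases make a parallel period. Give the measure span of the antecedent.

The phrase ending with the weaker cadence (imperfect authentic cadence) is the antecedent; the one ending more conclusively (perfect authentic cadence) is the consequent. The antecedent is measures 49–52.

measures 49–52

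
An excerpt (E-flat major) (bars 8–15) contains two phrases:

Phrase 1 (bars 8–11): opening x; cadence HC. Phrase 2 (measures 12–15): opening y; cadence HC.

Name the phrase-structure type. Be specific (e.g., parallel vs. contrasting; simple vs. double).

phrase group

The second phrase closes with a half cadence, which is not stronger than the first phrase's half cadence; without a weak→strong cadential pair there is no antecedent–consequent relationship, so this is a phrase group rather than a period.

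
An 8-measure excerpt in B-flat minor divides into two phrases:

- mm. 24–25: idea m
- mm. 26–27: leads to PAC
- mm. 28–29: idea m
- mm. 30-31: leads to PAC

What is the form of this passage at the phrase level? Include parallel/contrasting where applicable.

repeated phrase

Both phrases have the same opening (m) and the same cadence (perfect authentic cadence): the second is a restatement, not a consequent, so this is a repeated phrase rather than a period.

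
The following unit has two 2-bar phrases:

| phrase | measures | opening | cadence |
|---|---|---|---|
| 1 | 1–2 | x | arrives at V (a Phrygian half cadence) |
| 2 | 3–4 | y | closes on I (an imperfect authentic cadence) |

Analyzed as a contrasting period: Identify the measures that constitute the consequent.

The antecedent is the phrase ending with the weaker cadence (Phrygian half cadence, phrase 1) and the consequent the one ending more conclusively (imperfect authentic cadence, phrase 2); the consequent is bars 3-4.

measures 3–4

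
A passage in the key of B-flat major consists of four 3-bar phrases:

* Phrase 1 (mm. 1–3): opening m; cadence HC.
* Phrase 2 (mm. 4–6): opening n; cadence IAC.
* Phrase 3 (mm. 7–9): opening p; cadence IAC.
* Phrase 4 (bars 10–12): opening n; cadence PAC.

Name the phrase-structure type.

Four phrases in two halves: the first half (bars 1–6) ends with an imperfect authentic cadence, the second (mm. 7–12) with a perfect authentic cadence — a large antecedent–consequent pair, i.e. a double period.
Phrase 3 begins with different material from phrase 1, making it contrasting.

contrasting double period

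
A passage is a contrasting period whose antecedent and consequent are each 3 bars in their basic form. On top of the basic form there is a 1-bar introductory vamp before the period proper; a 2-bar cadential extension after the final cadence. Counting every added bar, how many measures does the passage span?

Basic contrasting period: 3 + 3 = 6 bars.
6 (basic form) + 1 (introduction) + 2 (cadential extension) = 9.

9 measures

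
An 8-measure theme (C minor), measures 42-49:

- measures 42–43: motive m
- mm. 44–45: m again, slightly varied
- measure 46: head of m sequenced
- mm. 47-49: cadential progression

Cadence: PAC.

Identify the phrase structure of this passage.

Basic idea (measures 42–43) + its repetition (mm. 44–45) form the presentation; fragmentation and cadence (mm. 46–49) form the continuation — the 8-bar whole is a sentence.

sentence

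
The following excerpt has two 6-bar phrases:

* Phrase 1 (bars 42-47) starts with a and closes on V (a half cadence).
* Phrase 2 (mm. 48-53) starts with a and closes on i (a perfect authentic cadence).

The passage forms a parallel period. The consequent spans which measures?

The antecedent is the phrase ending with the weaker cadence (half cadence, phrase 1) and the consequent the one ending more conclusively (perfect authentic cadence, phrase 2); the consequent is mm. 48-53.

measures 48–53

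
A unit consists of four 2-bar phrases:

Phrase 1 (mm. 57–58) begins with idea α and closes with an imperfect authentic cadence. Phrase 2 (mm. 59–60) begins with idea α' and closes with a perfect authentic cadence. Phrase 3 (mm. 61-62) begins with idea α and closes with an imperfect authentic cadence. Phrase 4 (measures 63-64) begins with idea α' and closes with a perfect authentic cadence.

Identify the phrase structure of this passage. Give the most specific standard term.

repeated period

The cadence pattern IAC–PAC–IAC–PAC is weak–strong twice, and phrases 3–4 restate phrases 1–2: a period heard twice, not a double period (which would end weakly at phrase 2).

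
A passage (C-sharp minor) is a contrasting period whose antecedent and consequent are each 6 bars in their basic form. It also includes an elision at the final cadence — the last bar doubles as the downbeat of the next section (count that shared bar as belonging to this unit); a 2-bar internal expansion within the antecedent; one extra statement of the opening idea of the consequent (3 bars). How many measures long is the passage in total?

17 measures

Basic contrasting period: 6 + 6 = 12 bars.
12 (basic form) + 2 (internal expansion) + 3 (extra statement) = 17.
The elision shares a bar with the next section but does not change this unit's count.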